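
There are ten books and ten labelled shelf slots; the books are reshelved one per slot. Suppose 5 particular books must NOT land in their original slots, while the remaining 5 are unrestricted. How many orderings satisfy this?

Inclusion-exclusion on the 5 forbidden self-matches:
Σ_{j=0}^{5} (-1)^j C(5,j)(10-j)!
= C(5,0)·10! - C(5,1)·9! + C(5,2)·8! - C(5,3)·7! + C(5,4)·6! - C(5,5)·5!
= 3628800 - 1814400 + 403200 - 50400 + 3600 - 120
= 2170680

2170680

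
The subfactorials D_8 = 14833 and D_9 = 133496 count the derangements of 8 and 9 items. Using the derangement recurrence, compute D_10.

1334961

D_10 = (10-1)·(D_9 + D_8) = 9·(133496 + 14833) = 9·148329 = 1334961.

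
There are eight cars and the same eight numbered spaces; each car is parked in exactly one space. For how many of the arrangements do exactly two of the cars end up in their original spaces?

Choose which 2 of the 8 are fixed: C(8,2) = 28.
The remaining 6 must be deranged: !6 = 265.
Total: 28 × 265 = 7420.

7420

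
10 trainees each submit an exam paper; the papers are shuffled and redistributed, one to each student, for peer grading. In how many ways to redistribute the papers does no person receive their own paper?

!10 = 10! · Σ_{k=0}^{10} (-1)^k/k!
= 10! - 10!/1! + 10!/2! - 10!/3! + 10!/4! - 10!/5! + 10!/6! - 10!/7! + 10!/8! - 10!/9! + 10!/10!
= 3628800 - 3628800 + 1814400 - 604800 + 151200 - 30240 + 5040 - 720 + 90 - 10 + 1
= 1334961

1334961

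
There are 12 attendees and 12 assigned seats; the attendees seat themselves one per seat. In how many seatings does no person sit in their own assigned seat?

The number of derangements of 12 is !12 = Σ_{k=0}^{12} (-1)^k·12!/k!
= 12! - 12!/1! + 12!/2! - 12!/3! + 12!/4! - 12!/5! + 12!/6! - 12!/7! + 12!/8! - 12!/9! + 12!/10! - 12!/11! + 12!/12!
= 479001600 - 479001600 + 239500800 - 79833600 + 19958400 - 3991680 + 665280 - 95040 + 11880 - 1320 + 132 - 12 + 1
= 176214841

176214841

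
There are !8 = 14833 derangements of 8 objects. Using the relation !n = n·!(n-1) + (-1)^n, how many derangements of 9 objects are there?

133496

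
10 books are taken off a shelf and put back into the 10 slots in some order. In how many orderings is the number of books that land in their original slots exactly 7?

240

Choose which 7 of the 10 are fixed: C(10,7) = 120.
The remaining 3 must be deranged: !3 = 2.
Total: 120 × 2 = 240.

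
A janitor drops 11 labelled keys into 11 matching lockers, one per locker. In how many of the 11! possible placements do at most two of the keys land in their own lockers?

36711421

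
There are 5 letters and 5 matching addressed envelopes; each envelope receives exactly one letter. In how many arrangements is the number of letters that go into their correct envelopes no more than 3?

Sum C(5,i)·!(5-i) for i = 0..3:
  i=0: C(5,0)·!5 = 1·44 = 44
  i=1: C(5,1)·!4 = 5·9 = 45
  i=2: C(5,2)·!3 = 10·2 = 20
  i=3: C(5,3)·!2 = 10·1 = 10
Total = 119.

119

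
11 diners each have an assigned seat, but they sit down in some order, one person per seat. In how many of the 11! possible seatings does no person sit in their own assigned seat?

14684570

!11 is the nearest integer to 11!/e.
11! = 39916800, and 39916800/e ≈ 14684570.08, so !11 = 14684570.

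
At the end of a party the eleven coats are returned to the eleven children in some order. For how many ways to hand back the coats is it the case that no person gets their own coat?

14684570

!11 = 11! · Σ_{k=0}^{11} (-1)^k/k!
= 11! - 11!/1! + 11!/2! - 11!/3! + 11!/4! - 11!/5! + 11!/6! - 11!/7! + 11!/8! - 11!/9! + 11!/10! - 11!/11!
= 39916800 - 39916800 + 19958400 - 6652800 + 1663200 - 332640 + 55440 - 7920 + 990 - 110 + 11 - 1
= 14684570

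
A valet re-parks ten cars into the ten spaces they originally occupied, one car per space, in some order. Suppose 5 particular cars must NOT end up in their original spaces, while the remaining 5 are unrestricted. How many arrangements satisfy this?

2170680

Inclusion-exclusion on the 5 forbidden self-matches:
Σ_{j=0}^{5} (-1)^j C(5,j)(10-j)!
= C(5,0)·10! - C(5,1)·9! + C(5,2)·8! - C(5,3)·7! + C(5,4)·6! - C(5,5)·5!
= 3628800 - 1814400 + 403200 - 50400 + 3600 - 120
= 2170680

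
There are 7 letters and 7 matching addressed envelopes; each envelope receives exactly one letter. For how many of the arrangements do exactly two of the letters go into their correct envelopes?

Pick the 2 fixed positions: C(7,2) = 21 ways.
The remaining 5 must be deranged: !5 = 44.
Total: 21 × 44 = 924.

924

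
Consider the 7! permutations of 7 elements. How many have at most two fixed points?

# with exactly i fixed is C(7,i)·!(7-i); sum over i=0..2:
  i=0: C(7,0)·!7 = 1·1854 = 1854
  i=1: C(7,1)·!6 = 7·265 = 1855
  i=2: C(7,2)·!5 = 21·44 = 924
Total = 4633.

4633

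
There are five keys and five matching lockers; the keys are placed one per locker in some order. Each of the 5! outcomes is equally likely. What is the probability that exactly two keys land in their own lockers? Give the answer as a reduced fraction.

Favorable outcomes: C(5,2)·!3 = 10·2 = 20.
Total outcomes: 5! = 120.
Probability = 20/120 = 1/6.

1/6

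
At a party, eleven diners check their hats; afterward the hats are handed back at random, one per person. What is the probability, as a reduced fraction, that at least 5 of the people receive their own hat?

Favorable outcomes: Σ_{i≥5} C(11,i)·!(11-i) = 462·265 + 462·44 + 330·9 + 165·2 + 55·1 + 11·0 + 1·1 = 146114.
Total outcomes: 11! = 39916800.
Probability = 146114/39916800 = 73057/19958400.

73057/19958400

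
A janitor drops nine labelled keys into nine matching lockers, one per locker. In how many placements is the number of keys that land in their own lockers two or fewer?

# with exactly i fixed is C(9,i)·!(9-i); sum over i=0..2:
  i=0: C(9,0)·!9 = 1·133496 = 133496
  i=1: C(9,1)·!8 = 9·14833 = 133497
  i=2: C(9,2)·!7 = 36·1854 = 66744
Total = 333737.

333737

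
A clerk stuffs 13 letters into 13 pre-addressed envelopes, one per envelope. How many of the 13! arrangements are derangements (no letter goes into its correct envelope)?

2290792932

By inclusion-exclusion, !13 = Σ (-1)^k · 13!/k! for k=0..13
= 13! - 13!/1! + 13!/2! - 13!/3! + 13!/4! - 13!/5! + 13!/6! - 13!/7! + 13!/8! - 13!/9! + 13!/10! - 13!/11! + 13!/12! - 13!/13!
= 6227020800 - 6227020800 + 3113510400 - 1037836800 + 259459200 - 51891840 + 8648640 - 1235520 + 154440 - 17160 + 1716 - 156 + 13 - 1
= 2290792932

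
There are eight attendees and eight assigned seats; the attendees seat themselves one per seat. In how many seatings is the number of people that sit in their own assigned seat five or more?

141

# with exactly i fixed is C(8,i)·!(8-i); sum over i=5..8:
  i=5: C(8,5)·!3 = 56·2 = 112
  i=6: C(8,6)·!2 = 28·1 = 28
  i=7: C(8,7)·!1 = 8·0 = 0
  i=8: C(8,8)·!0 = 1·1 = 1
Total = 141.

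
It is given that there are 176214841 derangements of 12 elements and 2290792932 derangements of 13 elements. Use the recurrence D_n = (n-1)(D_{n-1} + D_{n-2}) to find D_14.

D_14 = (14-1)·(D_13 + D_12) = 13·(2290792932 + 176214841) = 13·2467007773 = 32071101049.

32071101049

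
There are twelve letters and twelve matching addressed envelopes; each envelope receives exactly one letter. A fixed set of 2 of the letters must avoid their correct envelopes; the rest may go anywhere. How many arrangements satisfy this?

402796800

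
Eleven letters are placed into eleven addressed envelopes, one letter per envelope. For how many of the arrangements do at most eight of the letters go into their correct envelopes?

39916744

# with exactly i fixed is C(11,i)·!(11-i); sum over i=0..8:
  i=0: C(11,0)·!11 = 1·14684570 = 14684570
  i=1: C(11,1)·!10 = 11·1334961 = 14684571
  i=2: C(11,2)·!9 = 55·133496 = 7342280
  i=3: C(11,3)·!8 = 165·14833 = 2447445
  i=4: C(11,4)·!7 = 330·1854 = 611820
  i=5: C(11,5)·!6 = 462·265 = 122430
  i=6: C(11,6)·!5 = 462·44 = 20328
  i=7: C(11,7)·!4 = 330·9 = 2970
  i=8: C(11,8)·!3 = 165·2 = 330
Total = 39916744.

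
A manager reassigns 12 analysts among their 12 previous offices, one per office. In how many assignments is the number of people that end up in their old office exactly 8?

Choose which 8 of the 12 are fixed: C(12,8) = 495.
The other 4 form a derangement: !4 = 9.
Total: 495 × 9 = 4455.

4455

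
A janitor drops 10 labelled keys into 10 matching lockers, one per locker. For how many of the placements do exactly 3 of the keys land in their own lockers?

Choose which 3 of the 10 are fixed: C(10,3) = 120.
The other 7 form a derangement: !7 = 1854.
Total: 120 × 1854 = 222480.

222480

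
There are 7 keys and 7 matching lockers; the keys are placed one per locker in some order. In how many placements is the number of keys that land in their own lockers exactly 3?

315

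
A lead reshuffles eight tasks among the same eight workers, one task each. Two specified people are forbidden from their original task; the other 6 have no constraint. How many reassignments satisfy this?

30960

Let A_j be the event that the j-th constrained one is fixed. By inclusion-exclusion over the 2 events:
Σ_{j=0}^{2} (-1)^j C(2,j)(8-j)!
= C(2,0)·8! - C(2,1)·7! + C(2,2)·6!
= 40320 - 10080 + 720
= 30960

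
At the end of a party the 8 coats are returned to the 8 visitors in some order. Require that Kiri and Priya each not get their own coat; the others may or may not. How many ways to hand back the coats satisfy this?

30960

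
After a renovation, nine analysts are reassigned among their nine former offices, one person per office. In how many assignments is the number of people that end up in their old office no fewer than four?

6883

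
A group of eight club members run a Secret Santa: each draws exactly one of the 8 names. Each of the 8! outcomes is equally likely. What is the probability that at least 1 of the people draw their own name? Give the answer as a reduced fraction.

Favorable outcomes: Σ_{i≥1} C(8,i)·!(8-i) = 8·1854 + 28·265 + 56·44 + 70·9 + 56·2 + 28·1 + 8·0 + 1·1 = 25487.
Total outcomes: 8! = 40320.
Probability = 25487/40320 = 3641/5760.

3641/5760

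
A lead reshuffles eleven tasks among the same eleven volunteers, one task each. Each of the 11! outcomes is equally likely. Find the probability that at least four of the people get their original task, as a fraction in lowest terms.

378967/19958400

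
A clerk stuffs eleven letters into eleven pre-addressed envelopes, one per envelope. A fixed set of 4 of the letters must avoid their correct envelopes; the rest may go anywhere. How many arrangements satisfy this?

Inclusion-exclusion on the 4 forbidden self-matches:
Σ_{j=0}^{4} (-1)^j C(4,j)(11-j)!
= C(4,0)·11! - C(4,1)·10! + C(4,2)·9! - C(4,3)·8! + C(4,4)·7!
= 39916800 - 14515200 + 2177280 - 161280 + 5040
= 27422640

27422640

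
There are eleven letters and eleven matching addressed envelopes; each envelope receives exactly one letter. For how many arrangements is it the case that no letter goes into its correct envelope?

The subfactorial !11 = [11!/e] (nearest integer).
11! = 39916800, and 39916800/e ≈ 14684570.08, so !11 = 14684570.

14684570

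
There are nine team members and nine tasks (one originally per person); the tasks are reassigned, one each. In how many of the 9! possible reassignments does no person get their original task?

133496

!9 = 9! · Σ_{k=0}^{9} (-1)^k/k!
= 9! - 9!/1! + 9!/2! - 9!/3! + 9!/4! - 9!/5! + 9!/6! - 9!/7! + 9!/8! - 9!/9!
= 362880 - 362880 + 181440 - 60480 + 15120 - 3024 + 504 - 72 + 9 - 1
= 133496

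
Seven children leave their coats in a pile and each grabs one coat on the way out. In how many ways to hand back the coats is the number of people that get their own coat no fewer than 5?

22

Sum C(7,i)·!(7-i) for i = 5..7:
  i=5: C(7,5)·!2 = 21·1 = 21
  i=6: C(7,6)·!1 = 7·0 = 0
  i=7: C(7,7)·!0 = 1·1 = 1
Total = 22.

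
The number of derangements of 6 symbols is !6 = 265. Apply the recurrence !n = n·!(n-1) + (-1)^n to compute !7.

1854

!7 = 7·265 - 1 = 1854.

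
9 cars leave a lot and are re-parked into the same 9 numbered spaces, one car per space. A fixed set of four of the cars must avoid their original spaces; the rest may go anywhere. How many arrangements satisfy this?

229080

Inclusion-exclusion on the 4 forbidden self-matches:
Σ_{j=0}^{4} (-1)^j C(4,j)(9-j)!
= C(4,0)·9! - C(4,1)·8! + C(4,2)·7! - C(4,3)·6! + C(4,4)·5!
= 362880 - 161280 + 30240 - 2880 + 120
= 229080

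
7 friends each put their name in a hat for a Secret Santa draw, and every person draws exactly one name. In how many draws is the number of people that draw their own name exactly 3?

Pick the 3 fixed positions: C(7,3) = 35 ways.
The other 4 form a derangement: !4 = 9.
Total: 35 × 9 = 315.

315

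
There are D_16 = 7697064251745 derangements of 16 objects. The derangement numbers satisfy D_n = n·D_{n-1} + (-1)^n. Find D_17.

130850092279664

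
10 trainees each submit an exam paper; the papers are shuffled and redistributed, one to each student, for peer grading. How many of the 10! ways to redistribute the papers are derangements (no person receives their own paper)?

Recurrence: !10 = 9·(!9 + !8).
!10 = 9·(133496 + 14833) = 9·148329 = 1334961

1334961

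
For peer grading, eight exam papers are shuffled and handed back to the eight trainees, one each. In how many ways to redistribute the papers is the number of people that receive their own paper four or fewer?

40179

Sum C(8,i)·!(8-i) for i = 0..4:
  i=0: C(8,0)·!8 = 1·14833 = 14833
  i=1: C(8,1)·!7 = 8·1854 = 14832
  i=2: C(8,2)·!6 = 28·265 = 7420
  i=3: C(8,3)·!5 = 56·44 = 2464
  i=4: C(8,4)·!4 = 70·9 = 630
Total = 40179.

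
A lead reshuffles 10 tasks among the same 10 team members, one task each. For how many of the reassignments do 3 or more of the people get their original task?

291394

# with exactly i fixed is C(10,i)·!(10-i); sum over i=3..10:
  i=3: C(10,3)·!7 = 120·1854 = 222480
  i=4: C(10,4)·!6 = 210·265 = 55650
  i=5: C(10,5)·!5 = 252·44 = 11088
  i=6: C(10,6)·!4 = 210·9 = 1890
  i=7: C(10,7)·!3 = 120·2 = 240
  i=8: C(10,8)·!2 = 45·1 = 45
  i=9: C(10,9)·!1 = 10·0 = 0
  i=10: C(10,10)·!0 = 1·1 = 1
Total = 291394.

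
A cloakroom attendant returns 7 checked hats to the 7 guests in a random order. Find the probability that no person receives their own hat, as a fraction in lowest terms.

103/280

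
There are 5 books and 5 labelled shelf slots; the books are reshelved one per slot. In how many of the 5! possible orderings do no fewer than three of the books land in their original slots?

11

# with exactly i fixed is C(5,i)·!(5-i); sum over i=3..5:
  i=3: C(5,3)·!2 = 10·1 = 10
  i=4: C(5,4)·!1 = 5·0 = 0
  i=5: C(5,5)·!0 = 1·1 = 1
Total = 11.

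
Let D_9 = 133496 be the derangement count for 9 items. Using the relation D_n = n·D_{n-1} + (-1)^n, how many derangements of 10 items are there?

1334961

D_10 = 10·133496 + 1 = 1334961.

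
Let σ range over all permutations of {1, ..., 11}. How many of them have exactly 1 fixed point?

14684571

Choose which one of the 11 is fixed: C(11,1) = 11.
The remaining 10 must be deranged: !10 = 1334961.
Total: 11 × 1334961 = 14684571.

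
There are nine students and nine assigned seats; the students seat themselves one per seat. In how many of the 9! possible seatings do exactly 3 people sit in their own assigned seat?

22260

Choose which 3 of the 9 are fixed: C(9,3) = 84.
The other 6 form a derangement: !6 = 265.
Total: 84 × 265 = 22260.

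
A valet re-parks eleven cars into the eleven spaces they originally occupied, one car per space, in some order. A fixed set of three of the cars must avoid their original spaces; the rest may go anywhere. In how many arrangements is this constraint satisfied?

30078720

Let A_j be the event that the j-th constrained one is fixed. By inclusion-exclusion over the 3 events:
Σ_{j=0}^{3} (-1)^j C(3,j)(11-j)!
= C(3,0)·11! - C(3,1)·10! + C(3,2)·9! - C(3,3)·8!
= 39916800 - 10886400 + 1088640 - 40320
= 30078720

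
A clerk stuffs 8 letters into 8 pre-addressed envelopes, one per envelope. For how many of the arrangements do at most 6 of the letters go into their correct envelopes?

40319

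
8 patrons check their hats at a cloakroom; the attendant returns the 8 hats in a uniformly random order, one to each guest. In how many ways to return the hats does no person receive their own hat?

14833

Recurrence: !8 = 8·!7 + (-1)^8.
!8 = 8·1854 + 1 = 14833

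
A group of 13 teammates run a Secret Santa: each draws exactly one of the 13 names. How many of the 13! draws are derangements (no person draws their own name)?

The subfactorial !13 = [13!/e] (nearest integer).
13! = 6227020800, and 6227020800/e ≈ 2290792932.07, so !13 = 2290792932.

2290792932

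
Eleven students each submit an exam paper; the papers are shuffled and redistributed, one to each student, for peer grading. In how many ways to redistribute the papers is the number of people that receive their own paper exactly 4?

Choose which 4 of the 11 are fixed: C(11,4) = 330.
The other 7 form a derangement: !7 = 1854.
Total: 330 × 1854 = 611820.

611820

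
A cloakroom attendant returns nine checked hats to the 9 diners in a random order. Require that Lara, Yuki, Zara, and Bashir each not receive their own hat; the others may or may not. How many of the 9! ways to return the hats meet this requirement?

229080

Inclusion-exclusion on the 4 forbidden self-matches:
Σ_{j=0}^{4} (-1)^j C(4,j)(9-j)!
= C(4,0)·9! - C(4,1)·8! + C(4,2)·7! - C(4,3)·6! + C(4,4)·5!
= 362880 - 161280 + 30240 - 2880 + 120
= 229080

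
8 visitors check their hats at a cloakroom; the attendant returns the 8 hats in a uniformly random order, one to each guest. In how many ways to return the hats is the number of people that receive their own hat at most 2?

37085

# with exactly i fixed is C(8,i)·!(8-i); sum over i=0..2:
  i=0: C(8,0)·!8 = 1·14833 = 14833
  i=1: C(8,1)·!7 = 8·1854 = 14832
  i=2: C(8,2)·!6 = 28·265 = 7420
Total = 37085.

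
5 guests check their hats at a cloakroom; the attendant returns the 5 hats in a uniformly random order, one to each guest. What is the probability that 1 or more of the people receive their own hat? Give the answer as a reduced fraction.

Favorable outcomes: Σ_{i≥1} C(5,i)·!(5-i) = 5·9 + 10·2 + 10·1 + 5·0 + 1·1 = 76.
Total outcomes: 5! = 120.
Probability = 76/120 = 19/30.

19/30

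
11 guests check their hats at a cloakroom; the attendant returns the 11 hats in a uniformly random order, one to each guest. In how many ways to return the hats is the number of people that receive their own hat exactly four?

Pick the 4 fixed positions: C(11,4) = 330 ways.
The remaining 7 must be deranged: !7 = 1854.
Total: 330 × 1854 = 611820.

611820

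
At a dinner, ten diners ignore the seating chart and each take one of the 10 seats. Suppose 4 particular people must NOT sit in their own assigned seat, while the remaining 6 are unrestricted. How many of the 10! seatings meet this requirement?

Inclusion-exclusion on the 4 forbidden self-matches:
Σ_{j=0}^{4} (-1)^j C(4,j)(10-j)!
= C(4,0)·10! - C(4,1)·9! + C(4,2)·8! - C(4,3)·7! + C(4,4)·6!
= 3628800 - 1451520 + 241920 - 20160 + 720
= 2399760

2399760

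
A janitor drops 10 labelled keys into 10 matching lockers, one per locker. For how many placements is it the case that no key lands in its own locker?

1334961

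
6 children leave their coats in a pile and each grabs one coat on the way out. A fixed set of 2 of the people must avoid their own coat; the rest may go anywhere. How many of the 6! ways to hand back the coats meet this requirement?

Let A_j be the event that the j-th constrained one is fixed. By inclusion-exclusion over the 2 events:
Σ_{j=0}^{2} (-1)^j C(2,j)(6-j)!
= C(2,0)·6! - C(2,1)·5! + C(2,2)·4!
= 720 - 240 + 24
= 504

504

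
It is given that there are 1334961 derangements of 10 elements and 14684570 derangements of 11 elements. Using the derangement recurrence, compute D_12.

176214841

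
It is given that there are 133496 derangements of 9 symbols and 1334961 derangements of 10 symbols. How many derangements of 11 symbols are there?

!11 = (11-1)·(!10 + !9) = 10·(1334961 + 133496) = 10·1468457 = 14684570.

14684570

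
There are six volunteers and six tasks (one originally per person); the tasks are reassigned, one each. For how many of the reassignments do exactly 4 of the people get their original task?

15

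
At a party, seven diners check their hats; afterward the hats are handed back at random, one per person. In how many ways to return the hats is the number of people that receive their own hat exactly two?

924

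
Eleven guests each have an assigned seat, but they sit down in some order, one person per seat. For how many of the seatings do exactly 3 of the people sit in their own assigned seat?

Choose which 3 of the 11 are fixed: C(11,3) = 165.
The other 8 form a derangement: !8 = 14833.
Total: 165 × 14833 = 2447445.

2447445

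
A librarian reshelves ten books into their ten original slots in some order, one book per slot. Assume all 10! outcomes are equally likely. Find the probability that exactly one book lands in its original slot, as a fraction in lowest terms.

Favorable outcomes: C(10,1)·!9 = 10·133496 = 1334960.
Total outcomes: 10! = 3628800.
Probability = 1334960/3628800 = 16687/45360.

16687/45360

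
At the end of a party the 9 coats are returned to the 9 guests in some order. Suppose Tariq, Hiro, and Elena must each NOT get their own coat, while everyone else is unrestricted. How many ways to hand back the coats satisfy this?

Let A_j be the event that the j-th constrained one is fixed. By inclusion-exclusion over the 3 events:
Σ_{j=0}^{3} (-1)^j C(3,j)(9-j)!
= C(3,0)·9! - C(3,1)·8! + C(3,2)·7! - C(3,3)·6!
= 362880 - 120960 + 15120 - 720
= 256320

256320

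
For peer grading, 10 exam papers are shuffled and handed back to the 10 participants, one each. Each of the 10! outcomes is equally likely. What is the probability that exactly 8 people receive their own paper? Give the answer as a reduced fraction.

1/80640

Favorable outcomes: C(10,8)·!2 = 45·1 = 45.
Total outcomes: 10! = 3628800.
Probability = 45/3628800 = 1/80640.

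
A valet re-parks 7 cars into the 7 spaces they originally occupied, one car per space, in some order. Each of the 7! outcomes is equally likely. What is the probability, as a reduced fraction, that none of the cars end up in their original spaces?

Favorable outcomes: !7 = 1854.
Total outcomes: 7! = 5040.
Probability = 1854/5040 = 103/280.

103/280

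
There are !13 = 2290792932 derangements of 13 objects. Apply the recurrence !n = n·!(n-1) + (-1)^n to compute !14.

32071101049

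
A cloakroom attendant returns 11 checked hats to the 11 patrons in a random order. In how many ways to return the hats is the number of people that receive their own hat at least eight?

Sum C(11,i)·!(11-i) for i = 8..11:
  i=8: C(11,8)·!3 = 165·2 = 330
  i=9: C(11,9)·!2 = 55·1 = 55
  i=10: C(11,10)·!1 = 11·0 = 0
  i=11: C(11,11)·!0 = 1·1 = 1
Total = 386.

386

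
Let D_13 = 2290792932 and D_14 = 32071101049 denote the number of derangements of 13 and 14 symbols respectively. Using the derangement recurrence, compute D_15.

D_15 = (15-1)·(D_14 + D_13) = 14·(32071101049 + 2290792932) = 14·34361893981 = 481066515734.

481066515734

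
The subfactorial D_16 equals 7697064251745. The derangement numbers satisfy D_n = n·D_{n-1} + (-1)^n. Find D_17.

130850092279664

D_17 = 17·7697064251745 - 1 = 130850092279664.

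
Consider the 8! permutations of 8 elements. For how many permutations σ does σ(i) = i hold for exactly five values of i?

112

Pick the 5 fixed positions: C(8,5) = 56 ways.
The remaining 3 must be deranged: !3 = 2.
Total: 56 × 2 = 112.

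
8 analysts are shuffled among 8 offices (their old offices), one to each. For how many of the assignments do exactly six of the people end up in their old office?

Pick the 6 fixed positions: C(8,6) = 28 ways.
The remaining 2 must be deranged: !2 = 1.
Total: 28 × 1 = 28.

28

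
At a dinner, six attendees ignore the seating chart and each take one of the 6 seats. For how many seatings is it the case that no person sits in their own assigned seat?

265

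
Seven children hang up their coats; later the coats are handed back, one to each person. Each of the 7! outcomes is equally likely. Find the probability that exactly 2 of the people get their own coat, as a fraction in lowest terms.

11/60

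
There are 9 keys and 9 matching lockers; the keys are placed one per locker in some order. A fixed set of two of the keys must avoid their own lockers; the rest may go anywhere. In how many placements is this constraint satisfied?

287280

Inclusion-exclusion on the 2 forbidden self-matches:
Σ_{j=0}^{2} (-1)^j C(2,j)(9-j)!
= C(2,0)·9! - C(2,1)·8! + C(2,2)·7!
= 362880 - 80640 + 5040
= 287280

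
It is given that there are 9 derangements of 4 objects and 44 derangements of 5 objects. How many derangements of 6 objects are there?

265

!6 = (6-1)·(!5 + !4) = 5·(44 + 9) = 5·53 = 265.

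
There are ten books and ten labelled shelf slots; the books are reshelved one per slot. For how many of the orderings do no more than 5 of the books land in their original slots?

3626624

Sum C(10,i)·!(10-i) for i = 0..5:
  i=0: C(10,0)·!10 = 1·1334961 = 1334961
  i=1: C(10,1)·!9 = 10·133496 = 1334960
  i=2: C(10,2)·!8 = 45·14833 = 667485
  i=3: C(10,3)·!7 = 120·1854 = 222480
  i=4: C(10,4)·!6 = 210·265 = 55650
  i=5: C(10,5)·!5 = 252·44 = 11088
Total = 3626624.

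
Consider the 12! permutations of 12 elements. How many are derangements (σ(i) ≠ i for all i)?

176214841

Use !n = (n-1)(!(n-1) + !(n-2)).
!12 = 11·(14684570 + 1334961) = 11·16019531 = 176214841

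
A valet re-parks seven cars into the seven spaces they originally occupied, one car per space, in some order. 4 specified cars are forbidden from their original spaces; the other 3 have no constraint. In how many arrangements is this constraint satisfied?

Inclusion-exclusion on the 4 forbidden self-matches:
Σ_{j=0}^{4} (-1)^j C(4,j)(7-j)!
= C(4,0)·7! - C(4,1)·6! + C(4,2)·5! - C(4,3)·4! + C(4,4)·3!
= 5040 - 2880 + 720 - 96 + 6
= 2790

2790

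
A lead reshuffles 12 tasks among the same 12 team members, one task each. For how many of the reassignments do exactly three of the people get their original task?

29369120

Pick the 3 fixed positions: C(12,3) = 220 ways.
The remaining 9 must be deranged: !9 = 133496.
Total: 220 × 133496 = 29369120.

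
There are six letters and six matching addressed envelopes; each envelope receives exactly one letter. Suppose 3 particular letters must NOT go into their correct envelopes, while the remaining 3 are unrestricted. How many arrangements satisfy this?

426

Let A_j be the event that the j-th constrained one is fixed. By inclusion-exclusion over the 3 events:
Σ_{j=0}^{3} (-1)^j C(3,j)(6-j)!
= C(3,0)·6! - C(3,1)·5! + C(3,2)·4! - C(3,3)·3!
= 720 - 360 + 72 - 6
= 426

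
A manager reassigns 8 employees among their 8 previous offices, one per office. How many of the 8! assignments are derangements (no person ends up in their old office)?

Use !n = n·!(n-1) + (-1)^n.
!8 = 8·1854 + 1 = 14833

14833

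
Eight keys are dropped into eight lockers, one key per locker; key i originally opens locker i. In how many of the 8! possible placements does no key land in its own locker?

14833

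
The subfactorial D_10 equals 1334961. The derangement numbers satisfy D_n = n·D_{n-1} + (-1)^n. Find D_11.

14684570

D_11 = 11·1334961 - 1 = 14684570.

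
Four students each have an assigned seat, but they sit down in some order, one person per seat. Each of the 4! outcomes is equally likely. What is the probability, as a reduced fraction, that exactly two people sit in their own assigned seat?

Favorable outcomes: C(4,2)·!2 = 6·1 = 6.
Total outcomes: 4! = 24.
Probability = 6/24 = 1/4.

1/4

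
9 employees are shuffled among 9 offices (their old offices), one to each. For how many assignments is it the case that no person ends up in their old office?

The number of derangements of 9 is !9 = Σ_{k=0}^{9} (-1)^k·9!/k!
= 9! - 9!/1! + 9!/2! - 9!/3! + 9!/4! - 9!/5! + 9!/6! - 9!/7! + 9!/8! - 9!/9!
= 362880 - 362880 + 181440 - 60480 + 15120 - 3024 + 504 - 72 + 9 - 1
= 133496

133496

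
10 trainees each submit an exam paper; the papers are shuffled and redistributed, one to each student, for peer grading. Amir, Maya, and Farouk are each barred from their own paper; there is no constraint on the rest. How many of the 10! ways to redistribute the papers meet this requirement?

2656080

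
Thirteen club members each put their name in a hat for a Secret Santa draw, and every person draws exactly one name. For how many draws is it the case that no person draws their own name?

2290792932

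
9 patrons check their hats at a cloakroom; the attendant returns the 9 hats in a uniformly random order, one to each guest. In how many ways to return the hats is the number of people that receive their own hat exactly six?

168

Pick the 6 fixed positions: C(9,6) = 84 ways.
The remaining 3 must be deranged: !3 = 2.
Total: 84 × 2 = 168.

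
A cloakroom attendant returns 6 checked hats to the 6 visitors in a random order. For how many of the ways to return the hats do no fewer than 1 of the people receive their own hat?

455

# with exactly i fixed is C(6,i)·!(6-i); sum over i=1..6:
  i=1: C(6,1)·!5 = 6·44 = 264
  i=2: C(6,2)·!4 = 15·9 = 135
  i=3: C(6,3)·!3 = 20·2 = 40
  i=4: C(6,4)·!2 = 15·1 = 15
  i=5: C(6,5)·!1 = 6·0 = 0
  i=6: C(6,6)·!0 = 1·1 = 1
Total = 455.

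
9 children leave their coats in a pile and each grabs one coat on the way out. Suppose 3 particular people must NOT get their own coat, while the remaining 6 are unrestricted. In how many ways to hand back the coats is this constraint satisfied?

256320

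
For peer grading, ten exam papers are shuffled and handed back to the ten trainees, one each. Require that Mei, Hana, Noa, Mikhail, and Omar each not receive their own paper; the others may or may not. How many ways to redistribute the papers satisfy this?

2170680

Let A_j be the event that the j-th constrained one is fixed. By inclusion-exclusion over the 5 events:
Σ_{j=0}^{5} (-1)^j C(5,j)(10-j)!
= C(5,0)·10! - C(5,1)·9! + C(5,2)·8! - C(5,3)·7! + C(5,4)·6! - C(5,5)·5!
= 3628800 - 1814400 + 403200 - 50400 + 3600 - 120
= 2170680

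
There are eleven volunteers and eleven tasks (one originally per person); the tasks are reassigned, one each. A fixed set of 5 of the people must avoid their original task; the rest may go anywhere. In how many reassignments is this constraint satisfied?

25022880

Let A_j be the event that the j-th constrained one is fixed. By inclusion-exclusion over the 5 events:
Σ_{j=0}^{5} (-1)^j C(5,j)(11-j)!
= C(5,0)·11! - C(5,1)·10! + C(5,2)·9! - C(5,3)·8! + C(5,4)·7! - C(5,5)·6!
= 39916800 - 18144000 + 3628800 - 403200 + 25200 - 720
= 25022880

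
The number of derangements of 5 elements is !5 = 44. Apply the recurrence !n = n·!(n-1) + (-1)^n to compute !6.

!6 = 6·44 + 1 = 265.

265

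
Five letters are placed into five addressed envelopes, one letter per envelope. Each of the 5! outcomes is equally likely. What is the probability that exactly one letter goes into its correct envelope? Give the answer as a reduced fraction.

3/8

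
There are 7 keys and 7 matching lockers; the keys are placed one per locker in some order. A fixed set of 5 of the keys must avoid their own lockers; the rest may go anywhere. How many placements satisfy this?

Let A_j be the event that the j-th constrained one is fixed. By inclusion-exclusion over the 5 events:
Σ_{j=0}^{5} (-1)^j C(5,j)(7-j)!
= C(5,0)·7! - C(5,1)·6! + C(5,2)·5! - C(5,3)·4! + C(5,4)·3! - C(5,5)·2!
= 5040 - 3600 + 1200 - 240 + 30 - 2
= 2428

2428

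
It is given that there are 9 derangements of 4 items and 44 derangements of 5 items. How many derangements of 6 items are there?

265

D_6 = (6-1)·(D_5 + D_4) = 5·(44 + 9) = 5·53 = 265.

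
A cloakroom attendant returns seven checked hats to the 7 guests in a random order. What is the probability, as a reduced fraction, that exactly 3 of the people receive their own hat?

1/16

Favorable outcomes: C(7,3)·!4 = 35·9 = 315.
Total outcomes: 7! = 5040.
Probability = 315/5040 = 1/16.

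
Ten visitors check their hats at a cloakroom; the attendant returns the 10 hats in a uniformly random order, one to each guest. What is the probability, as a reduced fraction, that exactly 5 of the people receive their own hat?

Favorable outcomes: C(10,5)·!5 = 252·44 = 11088.
Total outcomes: 10! = 3628800.
Probability = 11088/3628800 = 11/3600.

11/3600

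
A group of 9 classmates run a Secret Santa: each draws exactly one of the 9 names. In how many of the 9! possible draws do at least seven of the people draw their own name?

# with exactly i fixed is C(9,i)·!(9-i); sum over i=7..9:
  i=7: C(9,7)·!2 = 36·1 = 36
  i=8: C(9,8)·!1 = 9·0 = 0
  i=9: C(9,9)·!0 = 1·1 = 1
Total = 37.

37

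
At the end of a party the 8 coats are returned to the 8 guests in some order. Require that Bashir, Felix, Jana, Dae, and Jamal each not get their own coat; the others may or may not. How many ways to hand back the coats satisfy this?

Inclusion-exclusion on the 5 forbidden self-matches:
Σ_{j=0}^{5} (-1)^j C(5,j)(8-j)!
= C(5,0)·8! - C(5,1)·7! + C(5,2)·6! - C(5,3)·5! + C(5,4)·4! - C(5,5)·3!
= 40320 - 25200 + 7200 - 1200 + 120 - 6
= 21234

21234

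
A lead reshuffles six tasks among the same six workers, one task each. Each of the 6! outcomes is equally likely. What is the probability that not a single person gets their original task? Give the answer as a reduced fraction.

53/144

Favorable outcomes: !6 = 265.
Total outcomes: 6! = 720.
Probability = 265/720 = 53/144.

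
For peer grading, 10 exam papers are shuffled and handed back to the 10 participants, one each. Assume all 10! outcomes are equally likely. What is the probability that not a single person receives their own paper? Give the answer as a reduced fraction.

16481/44800

Favorable outcomes: !10 = 1334961.
Total outcomes: 10! = 3628800.
Probability = 1334961/3628800 = 16481/44800.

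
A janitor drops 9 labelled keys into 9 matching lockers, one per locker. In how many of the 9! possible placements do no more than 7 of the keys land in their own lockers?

362879

# with exactly i fixed is C(9,i)·!(9-i); sum over i=0..7:
  i=0: C(9,0)·!9 = 1·133496 = 133496
  i=1: C(9,1)·!8 = 9·14833 = 133497
  i=2: C(9,2)·!7 = 36·1854 = 66744
  i=3: C(9,3)·!6 = 84·265 = 22260
  i=4: C(9,4)·!5 = 126·44 = 5544
  i=5: C(9,5)·!4 = 126·9 = 1134
  i=6: C(9,6)·!3 = 84·2 = 168
  i=7: C(9,7)·!2 = 36·1 = 36
Total = 362879.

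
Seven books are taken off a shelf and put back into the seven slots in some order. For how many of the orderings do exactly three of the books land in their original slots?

315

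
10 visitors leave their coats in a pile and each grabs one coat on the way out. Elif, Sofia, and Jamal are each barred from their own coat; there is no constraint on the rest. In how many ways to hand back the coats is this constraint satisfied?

2656080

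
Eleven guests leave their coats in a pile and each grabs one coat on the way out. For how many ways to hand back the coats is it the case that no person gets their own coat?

14684570

The subfactorial !11 = [11!/e] (nearest integer).
11! = 39916800, and 39916800/e ≈ 14684570.08, so !11 = 14684570.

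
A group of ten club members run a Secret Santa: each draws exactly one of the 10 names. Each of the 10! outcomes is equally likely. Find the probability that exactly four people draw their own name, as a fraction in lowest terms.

53/3456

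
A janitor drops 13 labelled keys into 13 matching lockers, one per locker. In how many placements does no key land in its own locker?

2290792932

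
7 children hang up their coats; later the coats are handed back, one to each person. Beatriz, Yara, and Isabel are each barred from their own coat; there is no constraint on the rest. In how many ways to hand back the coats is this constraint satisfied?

Inclusion-exclusion on the 3 forbidden self-matches:
Σ_{j=0}^{3} (-1)^j C(3,j)(7-j)!
= C(3,0)·7! - C(3,1)·6! + C(3,2)·5! - C(3,3)·4!
= 5040 - 2160 + 360 - 24
= 3216

3216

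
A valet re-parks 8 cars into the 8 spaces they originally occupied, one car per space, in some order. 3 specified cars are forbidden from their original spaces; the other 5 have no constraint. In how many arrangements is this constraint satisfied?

27240

Let A_j be the event that the j-th constrained one is fixed. By inclusion-exclusion over the 3 events:
Σ_{j=0}^{3} (-1)^j C(3,j)(8-j)!
= C(3,0)·8! - C(3,1)·7! + C(3,2)·6! - C(3,3)·5!
= 40320 - 15120 + 2160 - 120
= 27240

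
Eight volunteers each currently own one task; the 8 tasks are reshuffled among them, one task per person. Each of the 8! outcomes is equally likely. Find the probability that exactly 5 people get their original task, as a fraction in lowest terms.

1/360

Favorable outcomes: C(8,5)·!3 = 56·2 = 112.
Total outcomes: 8! = 40320.
Probability = 112/40320 = 1/360.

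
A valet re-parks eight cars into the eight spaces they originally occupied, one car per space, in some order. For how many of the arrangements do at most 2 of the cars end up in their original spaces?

Sum C(8,i)·!(8-i) for i = 0..2:
  i=0: C(8,0)·!8 = 1·14833 = 14833
  i=1: C(8,1)·!7 = 8·1854 = 14832
  i=2: C(8,2)·!6 = 28·265 = 7420
Total = 37085.

37085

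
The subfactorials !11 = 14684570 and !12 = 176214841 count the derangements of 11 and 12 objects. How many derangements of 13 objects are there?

2290792932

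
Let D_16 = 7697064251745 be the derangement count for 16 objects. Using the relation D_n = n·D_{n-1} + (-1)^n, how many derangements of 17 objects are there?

130850092279664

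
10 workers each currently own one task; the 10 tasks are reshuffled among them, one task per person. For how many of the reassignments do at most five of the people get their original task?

# with exactly i fixed is C(10,i)·!(10-i); sum over i=0..5:
  i=0: C(10,0)·!10 = 1·1334961 = 1334961
  i=1: C(10,1)·!9 = 10·133496 = 1334960
  i=2: C(10,2)·!8 = 45·14833 = 667485
  i=3: C(10,3)·!7 = 120·1854 = 222480
  i=4: C(10,4)·!6 = 210·265 = 55650
  i=5: C(10,5)·!5 = 252·44 = 11088
Total = 3626624.

3626624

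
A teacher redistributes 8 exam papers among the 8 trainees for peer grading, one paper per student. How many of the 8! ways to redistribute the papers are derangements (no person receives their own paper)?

14833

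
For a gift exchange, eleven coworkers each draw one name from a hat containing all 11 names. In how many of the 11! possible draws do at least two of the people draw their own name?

10547659

Sum C(11,i)·!(11-i) for i = 2..11:
  i=2: C(11,2)·!9 = 55·133496 = 7342280
  i=3: C(11,3)·!8 = 165·14833 = 2447445
  i=4: C(11,4)·!7 = 330·1854 = 611820
  i=5: C(11,5)·!6 = 462·265 = 122430
  i=6: C(11,6)·!5 = 462·44 = 20328
  i=7: C(11,7)·!4 = 330·9 = 2970
  i=8: C(11,8)·!3 = 165·2 = 330
  i=9: C(11,9)·!2 = 55·1 = 55
  i=10: C(11,10)·!1 = 11·0 = 0
  i=11: C(11,11)·!0 = 1·1 = 1
Total = 10547659.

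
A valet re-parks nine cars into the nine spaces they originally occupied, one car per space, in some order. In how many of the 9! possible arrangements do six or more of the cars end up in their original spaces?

Sum C(9,i)·!(9-i) for i = 6..9:
  i=6: C(9,6)·!3 = 84·2 = 168
  i=7: C(9,7)·!2 = 36·1 = 36
  i=8: C(9,8)·!1 = 9·0 = 0
  i=9: C(9,9)·!0 = 1·1 = 1
Total = 205.

205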